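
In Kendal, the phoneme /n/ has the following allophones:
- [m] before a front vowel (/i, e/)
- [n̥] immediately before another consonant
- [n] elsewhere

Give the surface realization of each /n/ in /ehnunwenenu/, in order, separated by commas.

Occurrence 1 (position 3): no conditioning environment matches → elsewhere allophone [n].
Occurrence 2 (position 5): immediately before another consonant → [n̥].
Occurrence 3 (position 8): before a front vowel (/i, e/) → [m].
Occurrence 4 (position 10): no conditioning environment matches → elsewhere allophone [n].

[n], [n̥], [m], [n]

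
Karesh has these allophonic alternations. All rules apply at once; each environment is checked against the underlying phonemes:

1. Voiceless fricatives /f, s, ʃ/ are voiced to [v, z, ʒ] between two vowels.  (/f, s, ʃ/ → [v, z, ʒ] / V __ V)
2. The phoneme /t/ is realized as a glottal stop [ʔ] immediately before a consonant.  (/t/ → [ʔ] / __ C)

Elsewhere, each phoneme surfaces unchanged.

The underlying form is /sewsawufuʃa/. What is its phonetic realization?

/s/ — word-initial; rule 1 does not apply here → [s].
/s/ — between /w/ and /a/; rule 1 does not apply here → [s].
/f/ — between /u/ and /u/, between two vowels — surfaces as [v] (rule 1).
/ʃ/ (between /u/ and /a/) occurs between two vowels → [ʒ] by rule 1.

[sewsawuvuʒa]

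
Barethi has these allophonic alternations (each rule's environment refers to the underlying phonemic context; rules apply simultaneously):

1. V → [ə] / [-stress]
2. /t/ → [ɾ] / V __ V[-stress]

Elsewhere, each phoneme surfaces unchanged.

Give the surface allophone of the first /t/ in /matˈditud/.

[t]

/t/ (between /a/ and /d/) fails the environment for rule 2, so it stays [t].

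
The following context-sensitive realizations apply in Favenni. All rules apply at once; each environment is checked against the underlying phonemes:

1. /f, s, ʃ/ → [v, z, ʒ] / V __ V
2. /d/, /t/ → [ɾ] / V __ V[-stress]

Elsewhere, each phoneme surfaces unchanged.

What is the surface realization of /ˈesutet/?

[ˈezuɾet]

/e/ — not in any rule's target class → [e].
/s/ (between /e/ and /u/) occurs between two vowels → [z] by rule 1.
/u/ (between /s/ and /t/): no rule targets it → [u].
/t/ (between /u/ and /e/) occurs between a vowel and a following unstressed vowel → [ɾ] by rule 2.
/e/ (between /t/ and /t/) is unaffected → [e].
/t/ (word-final) is in the target of rule 2 but the environment (between a vowel and a following unstressed vowel) is not met → [t].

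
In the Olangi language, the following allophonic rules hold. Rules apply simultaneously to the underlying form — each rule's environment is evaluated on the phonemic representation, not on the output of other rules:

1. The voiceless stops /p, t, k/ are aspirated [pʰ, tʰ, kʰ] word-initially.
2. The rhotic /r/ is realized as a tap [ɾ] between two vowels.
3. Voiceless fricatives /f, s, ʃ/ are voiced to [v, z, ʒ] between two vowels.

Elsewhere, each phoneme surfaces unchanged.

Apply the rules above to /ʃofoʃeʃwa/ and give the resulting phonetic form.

[ʃovoʒeʃwa]

/ʃ/ (word-initial) is in the target of rule 3 but the environment (between two vowels) is not met → [ʃ].
/o/ stays [o].
/f/ — between /o/ and /o/, between two vowels — surfaces as [v] (rule 3).
/o/ — not in any rule's target class → [o].
Rule 3 applies to /ʃ/ (between /o/ and /e/: between two vowels) → [ʒ].
/e/ — not in any rule's target class → [e].
/ʃ/ (between /e/ and /w/) is in the target of rule 3 but the environment (between two vowels) is not met → [ʃ].
/w/ (between /ʃ/ and /a/) is unaffected → [w].
/a/ — not in any rule's target class → [a].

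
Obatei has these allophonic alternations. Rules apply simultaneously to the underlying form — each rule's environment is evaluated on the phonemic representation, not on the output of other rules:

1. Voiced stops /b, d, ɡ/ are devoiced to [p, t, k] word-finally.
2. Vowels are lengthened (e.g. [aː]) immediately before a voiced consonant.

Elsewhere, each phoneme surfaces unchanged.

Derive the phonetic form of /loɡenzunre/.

/l/ — not in any rule's target class → [l].
/o/ meets the environment for rule 2 (before a voiced consonant) → [oː].
/ɡ/ (between /o/ and /e/) is in the target of rule 1 but the environment (word-finally) is not met → [ɡ].
/e/ (between /ɡ/ and /n/): before a voiced consonant, so rule 2 applies → [eː].
/n/ (between /e/ and /z/) is unaffected → [n].
/z/ — not in any rule's target class → [z].
/u/ meets the environment for rule 2 (before a voiced consonant) → [uː].
/n/ stays [n].
/r/ (between /n/ and /e/) is unaffected → [r].
/e/ (word-final) is in the target of rule 2 but the environment (before a voiced consonant) is not met → [e].

[loːɡeːnzuːnre]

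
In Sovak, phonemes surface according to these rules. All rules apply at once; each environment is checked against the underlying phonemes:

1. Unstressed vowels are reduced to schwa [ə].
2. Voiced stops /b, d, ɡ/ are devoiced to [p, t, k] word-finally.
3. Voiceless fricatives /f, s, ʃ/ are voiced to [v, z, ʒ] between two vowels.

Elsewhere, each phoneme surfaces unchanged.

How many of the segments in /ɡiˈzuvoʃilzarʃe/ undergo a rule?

6

Segments that undergo a rule: /i/ → [ə] (rule 1); /o/ → [ə] (rule 1); /ʃ/ → [ʒ] (rule 3); /i/ → [ə] (rule 1); /a/ → [ə] (rule 1); /e/ → [ə] (rule 1).
All other segments surface unchanged.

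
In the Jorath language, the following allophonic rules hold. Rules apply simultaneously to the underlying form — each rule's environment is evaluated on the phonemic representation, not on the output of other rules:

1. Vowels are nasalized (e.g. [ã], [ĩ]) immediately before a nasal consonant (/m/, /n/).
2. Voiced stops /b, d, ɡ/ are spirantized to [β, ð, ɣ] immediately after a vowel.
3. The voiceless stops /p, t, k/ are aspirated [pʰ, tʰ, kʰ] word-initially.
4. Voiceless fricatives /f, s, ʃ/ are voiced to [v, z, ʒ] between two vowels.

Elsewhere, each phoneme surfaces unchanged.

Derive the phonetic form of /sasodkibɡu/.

[sazoðkiβɡu]

/s/ — word-initial; rule 4 does not apply here → [s].
/a/ (between /s/ and /s/) fails the environment for rule 1, so it stays [a].
/s/ (between /a/ and /o/) occurs between two vowels → [z] by rule 4.
/o/ — between /s/ and /d/; rule 1 does not apply here → [o].
/d/ (between /o/ and /k/) occurs immediately after a vowel → [ð] by rule 2.
/k/ (between /d/ and /i/): rule 3 targets it, but not word-initially → unchanged [k].
/i/ — between /k/ and /b/; rule 1 does not apply here → [i].
Rule 2 applies to /b/ (between /i/ and /ɡ/: immediately after a vowel) → [β].
/ɡ/ (between /b/ and /u/) is in the target of rule 2 but the environment (immediately after a vowel) is not met → [ɡ].
/u/ — word-final; rule 1 does not apply here → [u].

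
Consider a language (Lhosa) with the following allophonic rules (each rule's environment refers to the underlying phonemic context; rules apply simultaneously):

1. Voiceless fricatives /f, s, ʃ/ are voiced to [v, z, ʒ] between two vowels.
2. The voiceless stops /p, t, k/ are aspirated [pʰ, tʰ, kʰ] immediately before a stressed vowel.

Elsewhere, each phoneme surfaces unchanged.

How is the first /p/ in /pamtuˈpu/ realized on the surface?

[p]

/p/ (word-initial): rule 2 targets it, but not immediately before a stressed vowel → unchanged [p].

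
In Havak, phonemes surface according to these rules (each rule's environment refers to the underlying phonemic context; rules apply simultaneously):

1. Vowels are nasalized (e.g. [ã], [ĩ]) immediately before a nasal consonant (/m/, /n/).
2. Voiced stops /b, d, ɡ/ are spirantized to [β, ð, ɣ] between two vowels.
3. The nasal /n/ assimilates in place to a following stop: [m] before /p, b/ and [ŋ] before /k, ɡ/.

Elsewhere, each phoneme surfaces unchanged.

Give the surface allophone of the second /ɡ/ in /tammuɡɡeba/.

/ɡ/ — between /ɡ/ and /e/; rule 2 does not apply here → [ɡ].

[ɡ]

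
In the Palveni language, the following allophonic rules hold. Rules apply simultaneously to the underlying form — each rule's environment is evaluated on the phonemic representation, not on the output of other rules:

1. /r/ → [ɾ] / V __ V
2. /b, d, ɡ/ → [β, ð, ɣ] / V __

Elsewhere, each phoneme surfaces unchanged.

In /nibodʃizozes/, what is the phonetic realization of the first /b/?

[β]

/b/ (between /i/ and /o/): immediately after a vowel, so rule 2 applies → [β].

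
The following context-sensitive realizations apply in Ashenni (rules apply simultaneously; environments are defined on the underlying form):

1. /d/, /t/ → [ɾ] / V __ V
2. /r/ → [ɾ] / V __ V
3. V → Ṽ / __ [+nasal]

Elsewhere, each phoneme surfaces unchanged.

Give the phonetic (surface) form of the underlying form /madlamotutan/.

/a/ — between /m/ and /d/; rule 3 does not apply here → [a].
/d/ (between /a/ and /l/) fails the environment for rule 1, so it stays [d].
Rule 3 applies to /a/ (between /l/ and /m/: before a nasal consonant) → [ã].
/o/ (between /m/ and /t/) fails the environment for rule 3, so it stays [o].
/t/ (between /o/ and /u/) occurs between two vowels → [ɾ] by rule 1.
/u/ (between /t/ and /t/): rule 3 targets it, but not before a nasal consonant → unchanged [u].
/t/ — between /u/ and /a/, between two vowels — surfaces as [ɾ] (rule 1).
Rule 3 applies to /a/ (between /t/ and /n/: before a nasal consonant) → [ã].

[madlãmoɾuɾãn]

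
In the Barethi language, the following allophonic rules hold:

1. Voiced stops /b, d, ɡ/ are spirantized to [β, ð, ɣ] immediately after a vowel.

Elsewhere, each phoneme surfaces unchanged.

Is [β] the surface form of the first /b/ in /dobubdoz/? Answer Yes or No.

/b/ (between /o/ and /u/) occurs immediately after a vowel → [β] by rule 1.
The actual realization is [β], which matches [β].

Yes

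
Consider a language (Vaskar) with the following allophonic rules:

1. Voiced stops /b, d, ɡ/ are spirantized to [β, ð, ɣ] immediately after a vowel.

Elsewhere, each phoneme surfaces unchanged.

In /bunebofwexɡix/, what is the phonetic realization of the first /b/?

/b/ (word-initial): rule 1 targets it, but not immediately after a vowel → unchanged [b].

[b]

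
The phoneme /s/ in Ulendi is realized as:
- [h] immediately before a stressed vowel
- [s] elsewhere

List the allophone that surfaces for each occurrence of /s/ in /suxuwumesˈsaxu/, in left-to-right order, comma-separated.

[s], [s], [h]

Occurrence 1 (position 1): no conditioning environment matches → elsewhere allophone [s].
Occurrence 2 (position 9): no conditioning environment matches → elsewhere allophone [s].
Occurrence 3 (position 10): immediately before a stressed vowel → [h].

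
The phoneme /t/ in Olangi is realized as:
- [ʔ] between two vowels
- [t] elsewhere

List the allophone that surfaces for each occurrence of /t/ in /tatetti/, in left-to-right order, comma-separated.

[t], [ʔ], [t], [t]

Occurrence 1 (position 1): no conditioning environment matches → elsewhere allophone [t].
Occurrence 2 (position 3): between two vowels → [ʔ].
Occurrence 3 (position 5): no conditioning environment matches → elsewhere allophone [t].
Occurrence 4 (position 6): no conditioning environment matches → elsewhere allophone [t].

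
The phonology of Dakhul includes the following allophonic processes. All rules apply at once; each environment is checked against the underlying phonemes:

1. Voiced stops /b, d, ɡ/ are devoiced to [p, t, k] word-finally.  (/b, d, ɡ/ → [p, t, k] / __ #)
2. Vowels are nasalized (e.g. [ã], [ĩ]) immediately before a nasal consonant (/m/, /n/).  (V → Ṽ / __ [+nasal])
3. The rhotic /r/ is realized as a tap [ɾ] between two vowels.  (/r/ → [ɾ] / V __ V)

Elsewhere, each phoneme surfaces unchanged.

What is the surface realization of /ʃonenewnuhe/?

/ʃ/ stays [ʃ].
Rule 2 applies to /o/ (between /ʃ/ and /n/: before a nasal consonant) → [õ].
/n/ stays [n].
/e/ (between /n/ and /n/): before a nasal consonant, so rule 2 applies → [ẽ].
/n/ stays [n].
/e/ — between /n/ and /w/; rule 2 does not apply here → [e].
/w/ (between /e/ and /n/) is unaffected → [w].
/n/ (between /w/ and /u/) is unaffected → [n].
/u/ (between /n/ and /h/) fails the environment for rule 2, so it stays [u].
/h/ — not in any rule's target class → [h].
/e/ (word-final) is in the target of rule 2 but the environment (before a nasal consonant) is not met → [e].

[ʃõnẽnewnuhe]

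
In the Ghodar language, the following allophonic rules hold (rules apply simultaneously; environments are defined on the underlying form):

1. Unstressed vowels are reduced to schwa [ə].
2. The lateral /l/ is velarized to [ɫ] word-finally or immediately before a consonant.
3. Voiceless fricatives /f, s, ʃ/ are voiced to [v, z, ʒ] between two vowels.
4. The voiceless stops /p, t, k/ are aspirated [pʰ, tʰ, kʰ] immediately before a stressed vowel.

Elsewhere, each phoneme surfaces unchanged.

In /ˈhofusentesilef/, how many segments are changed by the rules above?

Segments that undergo a rule: /f/ → [v] (rule 3); /u/ → [ə] (rule 1); /s/ → [z] (rule 3); /e/ → [ə] (rule 1); /e/ → [ə] (rule 1); /s/ → [z] (rule 3); /i/ → [ə] (rule 1); /e/ → [ə] (rule 1).
All other segments surface unchanged.

8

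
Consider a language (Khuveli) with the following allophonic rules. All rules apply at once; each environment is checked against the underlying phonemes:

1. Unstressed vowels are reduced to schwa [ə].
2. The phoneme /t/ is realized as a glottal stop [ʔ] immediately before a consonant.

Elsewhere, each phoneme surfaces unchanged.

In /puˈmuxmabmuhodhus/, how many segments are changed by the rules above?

5

Segments that undergo a rule: /u/ → [ə] (rule 1); /a/ → [ə] (rule 1); /u/ → [ə] (rule 1); /o/ → [ə] (rule 1); /u/ → [ə] (rule 1).
All other segments surface unchanged.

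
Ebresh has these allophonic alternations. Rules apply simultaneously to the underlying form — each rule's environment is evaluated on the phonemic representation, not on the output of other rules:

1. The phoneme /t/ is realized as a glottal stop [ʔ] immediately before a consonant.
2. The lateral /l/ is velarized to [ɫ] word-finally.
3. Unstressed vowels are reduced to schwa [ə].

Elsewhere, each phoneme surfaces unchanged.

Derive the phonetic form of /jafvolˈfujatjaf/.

[jəfvəlˈfujəʔjəf]

Rule 3 applies to /a/ (between /j/ and /f/: in an unstressed syllable) → [ə].
/o/ (between /v/ and /l/) occurs in an unstressed syllable → [ə] by rule 3.
/l/ (between /o/ and /f/): rule 2 targets it, but not word-finally → unchanged [l].
/u/ — between /f/ and /j/; rule 3 does not apply here → [u].
/a/ meets the environment for rule 3 (in an unstressed syllable) → [ə].
Rule 1 applies to /t/ (between /a/ and /j/: immediately before a consonant) → [ʔ].
/a/ (between /j/ and /f/) occurs in an unstressed syllable → [ə] by rule 3.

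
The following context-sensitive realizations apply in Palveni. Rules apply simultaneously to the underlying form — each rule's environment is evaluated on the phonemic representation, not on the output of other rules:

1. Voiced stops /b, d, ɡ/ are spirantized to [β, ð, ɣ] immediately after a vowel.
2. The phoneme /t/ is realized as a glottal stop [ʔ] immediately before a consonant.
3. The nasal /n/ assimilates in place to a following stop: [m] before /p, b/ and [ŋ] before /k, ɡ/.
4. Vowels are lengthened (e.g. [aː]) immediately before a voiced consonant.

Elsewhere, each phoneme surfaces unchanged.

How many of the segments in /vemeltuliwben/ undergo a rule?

Segments that undergo a rule: /e/ → [eː] (rule 4); /e/ → [eː] (rule 4); /u/ → [uː] (rule 4); /i/ → [iː] (rule 4); /e/ → [eː] (rule 4).
All other segments surface unchanged.

5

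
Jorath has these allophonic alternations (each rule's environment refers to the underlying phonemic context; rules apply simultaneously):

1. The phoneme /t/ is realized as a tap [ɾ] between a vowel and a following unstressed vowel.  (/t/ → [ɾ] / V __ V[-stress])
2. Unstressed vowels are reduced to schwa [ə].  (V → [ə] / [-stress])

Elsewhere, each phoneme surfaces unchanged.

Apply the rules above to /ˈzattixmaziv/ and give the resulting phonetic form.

/z/ (word-initial): no rule targets it → [z].
/a/ (between /z/ and /t/) fails the environment for rule 2, so it stays [a].
/t/ (between /a/ and /t/): rule 1 targets it, but not between a vowel and a following unstressed vowel → unchanged [t].
/t/ (between /t/ and /i/) is in the target of rule 1 but the environment (between a vowel and a following unstressed vowel) is not met → [t].
/i/ (between /t/ and /x/) occurs in an unstressed syllable → [ə] by rule 2.
/x/ — not in any rule's target class → [x].
/m/ — not in any rule's target class → [m].
/a/ (between /m/ and /z/): in an unstressed syllable, so rule 2 applies → [ə].
/z/ stays [z].
/i/ meets the environment for rule 2 (in an unstressed syllable) → [ə].
/v/ stays [v].

[ˈzattəxməzəv]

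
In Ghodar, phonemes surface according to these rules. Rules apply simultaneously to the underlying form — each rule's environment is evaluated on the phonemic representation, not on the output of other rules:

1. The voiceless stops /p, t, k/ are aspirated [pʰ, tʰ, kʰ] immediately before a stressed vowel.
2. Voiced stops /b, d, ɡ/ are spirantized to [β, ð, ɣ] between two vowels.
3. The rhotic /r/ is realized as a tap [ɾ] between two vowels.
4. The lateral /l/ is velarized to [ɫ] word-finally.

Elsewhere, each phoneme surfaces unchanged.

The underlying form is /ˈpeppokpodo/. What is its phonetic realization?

[ˈpʰeppokpoðo]

Rule 1 applies to /p/ (word-initial: immediately before a stressed vowel) → [pʰ].
/e/ stays [e].
/p/ (between /e/ and /p/) is in the target of rule 1 but the environment (immediately before a stressed vowel) is not met → [p].
/p/ (between /p/ and /o/) is in the target of rule 1 but the environment (immediately before a stressed vowel) is not met → [p].
/o/ (between /p/ and /k/) is unaffected → [o].
/k/ — between /o/ and /p/; rule 1 does not apply here → [k].
/p/ (between /k/ and /o/): rule 1 targets it, but not immediately before a stressed vowel → unchanged [p].
/o/ — not in any rule's target class → [o].
/d/ (between /o/ and /o/): between two vowels, so rule 2 applies → [ð].
/o/ (word-final): no rule targets it → [o].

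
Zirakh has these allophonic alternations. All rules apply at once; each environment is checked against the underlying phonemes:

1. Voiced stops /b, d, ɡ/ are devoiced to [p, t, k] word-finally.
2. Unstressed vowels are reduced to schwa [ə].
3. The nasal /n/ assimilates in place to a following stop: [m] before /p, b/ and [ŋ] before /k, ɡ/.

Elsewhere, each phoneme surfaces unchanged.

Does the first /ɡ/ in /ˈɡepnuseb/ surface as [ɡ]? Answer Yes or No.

Yes

/ɡ/ (word-initial) fails the environment for rule 1, so it stays [ɡ].
The actual realization is [ɡ], which matches [ɡ].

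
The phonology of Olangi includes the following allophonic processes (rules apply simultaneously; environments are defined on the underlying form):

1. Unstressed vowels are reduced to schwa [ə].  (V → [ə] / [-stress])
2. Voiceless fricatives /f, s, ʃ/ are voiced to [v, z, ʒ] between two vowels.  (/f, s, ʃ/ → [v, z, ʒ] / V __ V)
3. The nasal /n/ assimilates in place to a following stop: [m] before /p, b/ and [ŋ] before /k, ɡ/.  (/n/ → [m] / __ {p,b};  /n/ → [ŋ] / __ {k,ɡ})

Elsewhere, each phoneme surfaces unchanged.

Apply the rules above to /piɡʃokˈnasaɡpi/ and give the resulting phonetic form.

[pəɡʃəkˈnazəɡpə]

/p/ — not in any rule's target class → [p].
/i/ (between /p/ and /ɡ/) occurs in an unstressed syllable → [ə] by rule 1.
/ɡ/ (between /i/ and /ʃ/): no rule targets it → [ɡ].
/ʃ/ (between /ɡ/ and /o/) fails the environment for rule 2, so it stays [ʃ].
Rule 1 applies to /o/ (between /ʃ/ and /k/: in an unstressed syllable) → [ə].
/k/ (between /o/ and /n/) is unaffected → [k].
/n/ (between /k/ and /a/) fails the environment for rule 3, so it stays [n].
/a/ — between /n/ and /s/; rule 1 does not apply here → [a].
/s/ — between /a/ and /a/, between two vowels — surfaces as [z] (rule 2).
/a/ — between /s/ and /ɡ/, in an unstressed syllable — surfaces as [ə] (rule 1).
/ɡ/ (between /a/ and /p/) is unaffected → [ɡ].
/p/ — not in any rule's target class → [p].
/i/ meets the environment for rule 1 (in an unstressed syllable) → [ə].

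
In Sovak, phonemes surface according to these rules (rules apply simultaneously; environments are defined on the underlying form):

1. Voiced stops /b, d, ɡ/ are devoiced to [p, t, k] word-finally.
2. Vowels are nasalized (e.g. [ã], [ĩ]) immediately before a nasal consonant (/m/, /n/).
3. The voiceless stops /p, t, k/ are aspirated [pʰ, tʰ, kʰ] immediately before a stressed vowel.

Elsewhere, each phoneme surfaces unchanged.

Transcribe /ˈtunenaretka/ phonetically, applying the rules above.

Rule 3 applies to /t/ (word-initial: immediately before a stressed vowel) → [tʰ].
/u/ (between /t/ and /n/) occurs before a nasal consonant → [ũ] by rule 2.
Rule 2 applies to /e/ (between /n/ and /n/: before a nasal consonant) → [ẽ].
/a/ (between /n/ and /r/): rule 2 targets it, but not before a nasal consonant → unchanged [a].
/e/ (between /r/ and /t/) fails the environment for rule 2, so it stays [e].
/t/ (between /e/ and /k/) fails the environment for rule 3, so it stays [t].
/k/ (between /t/ and /a/) fails the environment for rule 3, so it stays [k].
/a/ (word-final) is in the target of rule 2 but the environment (before a nasal consonant) is not met → [a].

[ˈtʰũnẽnaretka]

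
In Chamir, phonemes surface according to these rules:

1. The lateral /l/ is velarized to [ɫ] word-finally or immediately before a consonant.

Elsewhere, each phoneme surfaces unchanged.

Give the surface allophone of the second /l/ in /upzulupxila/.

[l]

/l/ (between /i/ and /a/) is in the target of rule 1 but the environment (word-finally or immediately before a consonant) is not met → [l].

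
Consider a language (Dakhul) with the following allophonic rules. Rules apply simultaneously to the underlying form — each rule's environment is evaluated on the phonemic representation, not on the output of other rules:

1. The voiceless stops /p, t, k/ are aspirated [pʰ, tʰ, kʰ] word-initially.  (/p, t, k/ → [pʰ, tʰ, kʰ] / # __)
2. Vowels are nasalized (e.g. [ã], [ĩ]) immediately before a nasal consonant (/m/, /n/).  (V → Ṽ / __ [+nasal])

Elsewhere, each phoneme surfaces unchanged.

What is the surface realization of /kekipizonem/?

/k/ meets the environment for rule 1 (word-initially) → [kʰ].
/e/ (between /k/ and /k/): rule 2 targets it, but not before a nasal consonant → unchanged [e].
/k/ (between /e/ and /i/) is in the target of rule 1 but the environment (word-initially) is not met → [k].
/i/ — between /k/ and /p/; rule 2 does not apply here → [i].
/p/ (between /i/ and /i/) fails the environment for rule 1, so it stays [p].
/i/ (between /p/ and /z/) fails the environment for rule 2, so it stays [i].
/z/ (between /i/ and /o/) is unaffected → [z].
/o/ meets the environment for rule 2 (before a nasal consonant) → [õ].
/n/ (between /o/ and /e/): no rule targets it → [n].
Rule 2 applies to /e/ (between /n/ and /m/: before a nasal consonant) → [ẽ].
/m/ — not in any rule's target class → [m].

[kʰekipizõnẽm]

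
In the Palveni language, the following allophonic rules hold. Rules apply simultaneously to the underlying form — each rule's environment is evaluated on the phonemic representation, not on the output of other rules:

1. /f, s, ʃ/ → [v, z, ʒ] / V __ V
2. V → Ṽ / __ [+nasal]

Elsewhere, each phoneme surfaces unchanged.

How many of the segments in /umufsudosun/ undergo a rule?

Segments that undergo a rule: /u/ → [ũ] (rule 2); /s/ → [z] (rule 1); /u/ → [ũ] (rule 2).
All other segments surface unchanged.

3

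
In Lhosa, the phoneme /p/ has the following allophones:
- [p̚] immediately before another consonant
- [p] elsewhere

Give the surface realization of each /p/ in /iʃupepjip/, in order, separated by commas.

Occurrence 1 (position 4): no conditioning environment matches → elsewhere allophone [p].
Occurrence 2 (position 6): immediately before another consonant → [p̚].
Occurrence 3 (position 9): no conditioning environment matches → elsewhere allophone [p].

[p], [p̚], [p]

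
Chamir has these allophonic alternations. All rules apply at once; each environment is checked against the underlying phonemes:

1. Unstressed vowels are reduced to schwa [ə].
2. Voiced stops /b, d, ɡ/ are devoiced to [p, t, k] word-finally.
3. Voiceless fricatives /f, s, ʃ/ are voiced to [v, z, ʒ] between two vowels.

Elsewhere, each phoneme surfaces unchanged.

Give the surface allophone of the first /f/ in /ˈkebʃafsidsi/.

/f/ (between /a/ and /s/): rule 3 targets it, but not between two vowels → unchanged [f].

[f]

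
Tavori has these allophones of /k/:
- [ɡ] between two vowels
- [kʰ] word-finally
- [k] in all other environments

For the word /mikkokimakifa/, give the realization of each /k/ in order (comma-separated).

Occurrence 1 (position 3): no conditioning environment matches → elsewhere allophone [k].
Occurrence 2 (position 4): no conditioning environment matches → elsewhere allophone [k].
Occurrence 3 (position 6): between two vowels → [ɡ].
Occurrence 4 (position 10): between two vowels → [ɡ].

[k], [k], [ɡ], [ɡ]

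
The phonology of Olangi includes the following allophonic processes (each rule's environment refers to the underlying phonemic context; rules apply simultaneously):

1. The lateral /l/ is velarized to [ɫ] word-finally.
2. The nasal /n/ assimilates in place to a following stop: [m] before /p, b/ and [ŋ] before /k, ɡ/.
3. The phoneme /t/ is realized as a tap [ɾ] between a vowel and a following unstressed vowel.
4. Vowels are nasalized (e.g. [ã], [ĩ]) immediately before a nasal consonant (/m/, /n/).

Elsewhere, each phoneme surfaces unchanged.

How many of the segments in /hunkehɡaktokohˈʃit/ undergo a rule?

2

Segments that undergo a rule: /u/ → [ũ] (rule 4); /n/ → [ŋ] (rule 2).
All other segments surface unchanged.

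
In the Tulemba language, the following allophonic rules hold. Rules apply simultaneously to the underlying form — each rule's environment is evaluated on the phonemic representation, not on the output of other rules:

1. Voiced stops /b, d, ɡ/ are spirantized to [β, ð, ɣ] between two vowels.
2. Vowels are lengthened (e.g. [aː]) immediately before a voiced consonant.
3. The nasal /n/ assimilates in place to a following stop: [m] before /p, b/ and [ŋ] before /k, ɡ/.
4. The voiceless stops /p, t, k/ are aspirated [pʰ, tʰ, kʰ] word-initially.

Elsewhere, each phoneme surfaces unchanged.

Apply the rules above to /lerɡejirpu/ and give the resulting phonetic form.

/l/ (word-initial) is unaffected → [l].
/e/ (between /l/ and /r/): before a voiced consonant, so rule 2 applies → [eː].
/r/ (between /e/ and /ɡ/): no rule targets it → [r].
/ɡ/ (between /r/ and /e/) is in the target of rule 1 but the environment (between two vowels) is not met → [ɡ].
/e/ meets the environment for rule 2 (before a voiced consonant) → [eː].
/j/ — not in any rule's target class → [j].
Rule 2 applies to /i/ (between /j/ and /r/: before a voiced consonant) → [iː].
/r/ — not in any rule's target class → [r].
/p/ — between /r/ and /u/; rule 4 does not apply here → [p].
/u/ (word-final): rule 2 targets it, but not before a voiced consonant → unchanged [u].

[leːrɡeːjiːrpu]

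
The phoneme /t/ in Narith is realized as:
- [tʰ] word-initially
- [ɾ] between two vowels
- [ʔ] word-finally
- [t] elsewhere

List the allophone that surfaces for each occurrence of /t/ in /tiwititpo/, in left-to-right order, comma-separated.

[tʰ], [ɾ], [t]

Occurrence 1 (position 1): word-initially → [tʰ].
Occurrence 2 (position 5): between two vowels → [ɾ].
Occurrence 3 (position 7): no conditioning environment matches → elsewhere allophone [t].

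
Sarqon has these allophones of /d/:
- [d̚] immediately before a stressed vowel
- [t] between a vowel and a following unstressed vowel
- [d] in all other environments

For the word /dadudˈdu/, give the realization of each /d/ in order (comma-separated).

[d], [t], [d], [d̚]

Occurrence 1 (position 1): no conditioning environment matches → elsewhere allophone [d].
Occurrence 2 (position 3): between a vowel and a following unstressed vowel → [t].
Occurrence 3 (position 5): no conditioning environment matches → elsewhere allophone [d].
Occurrence 4 (position 6): immediately before a stressed vowel → [d̚].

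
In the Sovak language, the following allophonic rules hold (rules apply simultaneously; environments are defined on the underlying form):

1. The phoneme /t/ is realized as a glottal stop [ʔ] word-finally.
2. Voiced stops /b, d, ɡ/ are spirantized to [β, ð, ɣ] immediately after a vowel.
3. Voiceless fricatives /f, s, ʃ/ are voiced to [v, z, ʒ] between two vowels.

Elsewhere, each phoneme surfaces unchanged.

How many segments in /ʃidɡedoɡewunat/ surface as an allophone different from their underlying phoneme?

Segments that undergo a rule: /d/ → [ð] (rule 2); /d/ → [ð] (rule 2); /ɡ/ → [ɣ] (rule 2); /t/ → [ʔ] (rule 1).
All other segments surface unchanged.

4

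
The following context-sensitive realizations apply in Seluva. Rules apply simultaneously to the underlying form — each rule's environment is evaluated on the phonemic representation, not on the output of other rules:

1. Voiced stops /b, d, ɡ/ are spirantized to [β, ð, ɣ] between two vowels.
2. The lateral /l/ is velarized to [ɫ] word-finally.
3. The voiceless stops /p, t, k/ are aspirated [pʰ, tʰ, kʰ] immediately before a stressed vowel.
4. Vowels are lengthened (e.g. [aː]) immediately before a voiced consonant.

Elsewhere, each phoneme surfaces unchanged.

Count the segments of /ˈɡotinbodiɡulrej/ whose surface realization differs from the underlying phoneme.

7

Segments that undergo a rule: /i/ → [iː] (rule 4); /o/ → [oː] (rule 4); /d/ → [ð] (rule 1); /i/ → [iː] (rule 4); /ɡ/ → [ɣ] (rule 1); /u/ → [uː] (rule 4); /e/ → [eː] (rule 4).
All other segments surface unchanged.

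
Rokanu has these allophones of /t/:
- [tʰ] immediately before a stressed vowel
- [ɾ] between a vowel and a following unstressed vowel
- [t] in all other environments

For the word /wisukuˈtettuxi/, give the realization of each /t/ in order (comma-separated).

Occurrence 1 (position 7): immediately before a stressed vowel → [tʰ].
Occurrence 2 (position 9): no conditioning environment matches → elsewhere allophone [t].
Occurrence 3 (position 10): no conditioning environment matches → elsewhere allophone [t].

[tʰ], [t], [t]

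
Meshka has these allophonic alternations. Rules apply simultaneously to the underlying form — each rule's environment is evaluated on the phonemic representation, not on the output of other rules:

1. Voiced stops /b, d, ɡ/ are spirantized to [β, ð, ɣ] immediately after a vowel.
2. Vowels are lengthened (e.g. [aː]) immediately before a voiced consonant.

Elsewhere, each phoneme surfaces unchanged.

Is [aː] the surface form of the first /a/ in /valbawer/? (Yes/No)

Yes

/a/ — between /v/ and /l/, before a voiced consonant — surfaces as [aː] (rule 2).
The actual realization is [aː], which matches [aː].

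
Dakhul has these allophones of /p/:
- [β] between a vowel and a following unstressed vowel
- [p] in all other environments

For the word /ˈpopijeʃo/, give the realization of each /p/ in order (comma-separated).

[p], [β]

Occurrence 1 (position 1): no conditioning environment matches → elsewhere allophone [p].
Occurrence 2 (position 3): between a vowel and a following unstressed vowel → [β].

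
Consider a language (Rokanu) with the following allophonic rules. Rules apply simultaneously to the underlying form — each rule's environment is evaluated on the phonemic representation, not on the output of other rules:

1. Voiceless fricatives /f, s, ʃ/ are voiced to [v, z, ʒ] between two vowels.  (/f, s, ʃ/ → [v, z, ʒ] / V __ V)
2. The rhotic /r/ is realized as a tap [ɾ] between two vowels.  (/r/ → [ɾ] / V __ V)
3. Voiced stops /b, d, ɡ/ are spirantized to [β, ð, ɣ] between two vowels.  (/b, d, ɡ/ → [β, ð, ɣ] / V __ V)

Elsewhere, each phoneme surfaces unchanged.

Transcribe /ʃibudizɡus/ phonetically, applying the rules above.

[ʃiβuðizɡus]

/ʃ/ (word-initial) is in the target of rule 1 but the environment (between two vowels) is not met → [ʃ].
/b/ (between /i/ and /u/): between two vowels, so rule 3 applies → [β].
/d/ (between /u/ and /i/) occurs between two vowels → [ð] by rule 3.
/ɡ/ — between /z/ and /u/; rule 3 does not apply here → [ɡ].
/s/ — word-final; rule 1 does not apply here → [s].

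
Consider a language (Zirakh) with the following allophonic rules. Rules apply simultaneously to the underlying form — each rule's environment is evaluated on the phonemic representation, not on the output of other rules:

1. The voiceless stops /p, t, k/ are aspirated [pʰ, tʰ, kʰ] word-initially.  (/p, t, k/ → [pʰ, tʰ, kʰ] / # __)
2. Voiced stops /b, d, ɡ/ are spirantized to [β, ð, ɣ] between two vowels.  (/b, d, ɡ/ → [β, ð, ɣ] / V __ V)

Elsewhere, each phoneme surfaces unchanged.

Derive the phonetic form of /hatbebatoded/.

/t/ (between /a/ and /b/) fails the environment for rule 1, so it stays [t].
/b/ (between /t/ and /e/) fails the environment for rule 2, so it stays [b].
/b/ (between /e/ and /a/): between two vowels, so rule 2 applies → [β].
/t/ (between /a/ and /o/): rule 1 targets it, but not word-initially → unchanged [t].
/d/ meets the environment for rule 2 (between two vowels) → [ð].
/d/ (word-final) fails the environment for rule 2, so it stays [d].

[hatbeβatoðed]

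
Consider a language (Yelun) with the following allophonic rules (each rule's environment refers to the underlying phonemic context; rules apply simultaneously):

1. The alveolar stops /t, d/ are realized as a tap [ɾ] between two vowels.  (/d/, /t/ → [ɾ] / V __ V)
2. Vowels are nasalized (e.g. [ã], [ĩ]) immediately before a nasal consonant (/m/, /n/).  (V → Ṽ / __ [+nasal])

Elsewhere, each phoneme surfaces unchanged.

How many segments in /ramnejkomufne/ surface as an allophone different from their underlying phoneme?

2

Segments that undergo a rule: /a/ → [ã] (rule 2); /o/ → [õ] (rule 2).
All other segments surface unchanged.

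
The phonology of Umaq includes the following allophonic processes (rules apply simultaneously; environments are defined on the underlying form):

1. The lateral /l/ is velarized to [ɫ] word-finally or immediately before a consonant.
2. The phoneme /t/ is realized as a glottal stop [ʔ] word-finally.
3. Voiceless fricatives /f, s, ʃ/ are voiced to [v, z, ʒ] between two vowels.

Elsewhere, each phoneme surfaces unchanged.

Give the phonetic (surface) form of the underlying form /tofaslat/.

/t/ (word-initial): rule 2 targets it, but not word-finally → unchanged [t].
/o/ (between /t/ and /f/): no rule targets it → [o].
/f/ — between /o/ and /a/, between two vowels — surfaces as [v] (rule 3).
/a/ — not in any rule's target class → [a].
/s/ — between /a/ and /l/; rule 3 does not apply here → [s].
/l/ (between /s/ and /a/) is in the target of rule 1 but the environment (word-finally or immediately before a consonant) is not met → [l].
/a/ (between /l/ and /t/): no rule targets it → [a].
/t/ — word-final, word-finally — surfaces as [ʔ] (rule 2).

[tovaslaʔ]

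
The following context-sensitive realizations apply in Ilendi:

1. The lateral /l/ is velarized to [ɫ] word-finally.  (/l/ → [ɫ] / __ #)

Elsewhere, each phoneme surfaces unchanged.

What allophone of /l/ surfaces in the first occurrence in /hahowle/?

[l]

/l/ (between /w/ and /e/) is in the target of rule 1 but the environment (word-finally) is not met → [l].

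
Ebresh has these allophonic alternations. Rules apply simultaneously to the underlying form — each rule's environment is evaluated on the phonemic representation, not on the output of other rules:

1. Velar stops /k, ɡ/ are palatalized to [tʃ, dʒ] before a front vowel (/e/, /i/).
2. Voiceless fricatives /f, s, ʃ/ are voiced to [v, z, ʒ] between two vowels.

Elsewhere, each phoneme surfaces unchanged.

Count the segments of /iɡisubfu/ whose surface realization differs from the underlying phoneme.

Segments that undergo a rule: /ɡ/ → [dʒ] (rule 1); /s/ → [z] (rule 2).
All other segments surface unchanged.

2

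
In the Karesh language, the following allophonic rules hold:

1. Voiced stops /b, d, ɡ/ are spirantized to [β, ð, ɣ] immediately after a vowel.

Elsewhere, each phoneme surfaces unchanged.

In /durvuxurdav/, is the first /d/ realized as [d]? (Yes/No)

Yes

/d/ — word-initial; rule 1 does not apply here → [d].
The actual realization is [d], which matches [d].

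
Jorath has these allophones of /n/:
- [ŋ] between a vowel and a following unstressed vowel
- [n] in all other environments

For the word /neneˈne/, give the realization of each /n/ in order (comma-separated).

Occurrence 1 (position 1): no conditioning environment matches → elsewhere allophone [n].
Occurrence 2 (position 3): between a vowel and a following unstressed vowel → [ŋ].
Occurrence 3 (position 5): no conditioning environment matches → elsewhere allophone [n].

[n], [ŋ], [n]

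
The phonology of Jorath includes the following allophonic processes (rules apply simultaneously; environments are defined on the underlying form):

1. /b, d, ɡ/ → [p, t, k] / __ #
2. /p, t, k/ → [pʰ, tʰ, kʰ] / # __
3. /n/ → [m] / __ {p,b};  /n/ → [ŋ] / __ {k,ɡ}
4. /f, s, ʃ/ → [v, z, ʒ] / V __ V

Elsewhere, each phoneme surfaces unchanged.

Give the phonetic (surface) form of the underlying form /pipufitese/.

[pʰipuviteze]

/p/ meets the environment for rule 2 (word-initially) → [pʰ].
/i/ (between /p/ and /p/): no rule targets it → [i].
/p/ — between /i/ and /u/; rule 2 does not apply here → [p].
/u/ (between /p/ and /f/) is unaffected → [u].
/f/ meets the environment for rule 4 (between two vowels) → [v].
/i/ (between /f/ and /t/): no rule targets it → [i].
/t/ — between /i/ and /e/; rule 2 does not apply here → [t].
/e/ stays [e].
Rule 4 applies to /s/ (between /e/ and /e/: between two vowels) → [z].
/e/ — not in any rule's target class → [e].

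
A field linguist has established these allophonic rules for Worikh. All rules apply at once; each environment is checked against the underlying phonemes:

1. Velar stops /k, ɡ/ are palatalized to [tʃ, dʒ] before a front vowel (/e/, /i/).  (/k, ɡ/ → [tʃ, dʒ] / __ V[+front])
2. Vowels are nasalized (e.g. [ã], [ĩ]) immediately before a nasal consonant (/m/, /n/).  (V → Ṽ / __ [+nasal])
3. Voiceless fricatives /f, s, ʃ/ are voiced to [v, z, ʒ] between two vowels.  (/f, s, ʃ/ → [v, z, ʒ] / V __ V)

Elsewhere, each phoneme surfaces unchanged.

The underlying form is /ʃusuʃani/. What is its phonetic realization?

[ʃuzuʒãni]

/ʃ/ — word-initial; rule 3 does not apply here → [ʃ].
/u/ — between /ʃ/ and /s/; rule 2 does not apply here → [u].
/s/ (between /u/ and /u/) occurs between two vowels → [z] by rule 3.
/u/ (between /s/ and /ʃ/) fails the environment for rule 2, so it stays [u].
Rule 3 applies to /ʃ/ (between /u/ and /a/: between two vowels) → [ʒ].
/a/ (between /ʃ/ and /n/) occurs before a nasal consonant → [ã] by rule 2.
/n/ — not in any rule's target class → [n].
/i/ (word-final): rule 2 targets it, but not before a nasal consonant → unchanged [i].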